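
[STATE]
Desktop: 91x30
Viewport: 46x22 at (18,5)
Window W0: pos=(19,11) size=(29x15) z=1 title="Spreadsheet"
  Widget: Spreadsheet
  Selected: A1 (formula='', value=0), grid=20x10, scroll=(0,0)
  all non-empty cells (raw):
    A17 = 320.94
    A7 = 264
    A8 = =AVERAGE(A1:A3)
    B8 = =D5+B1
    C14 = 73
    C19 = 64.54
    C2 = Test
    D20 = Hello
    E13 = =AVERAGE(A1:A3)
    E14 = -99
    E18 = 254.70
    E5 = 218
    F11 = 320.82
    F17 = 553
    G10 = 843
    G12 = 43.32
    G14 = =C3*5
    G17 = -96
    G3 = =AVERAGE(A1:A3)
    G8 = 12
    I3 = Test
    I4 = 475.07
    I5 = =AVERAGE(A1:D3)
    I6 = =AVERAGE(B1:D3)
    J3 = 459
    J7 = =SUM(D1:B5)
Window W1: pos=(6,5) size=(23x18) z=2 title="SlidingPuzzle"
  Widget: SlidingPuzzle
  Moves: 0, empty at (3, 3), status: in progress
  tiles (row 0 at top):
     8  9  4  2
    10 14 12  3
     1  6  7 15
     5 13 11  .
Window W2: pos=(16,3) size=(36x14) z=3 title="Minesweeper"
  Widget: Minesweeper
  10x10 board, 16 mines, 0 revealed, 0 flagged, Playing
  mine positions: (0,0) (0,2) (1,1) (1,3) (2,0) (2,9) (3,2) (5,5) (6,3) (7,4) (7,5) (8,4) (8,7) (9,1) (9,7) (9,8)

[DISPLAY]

─────────────────────────────────┨            
■■■■■■■■■                        ┃            
■■■■■■■■■                        ┃            
■■■■■■■■■                        ┃            
■■■■■■■■■                        ┃            
■■■■■■■■■                        ┃            
■■■■■■■■■                        ┃            
■■■■■■■■■                        ┃            
■■■■■■■■■                        ┃            
■■■■■■■■■                        ┃            
■■■■■■■■■                        ┃            
━━━━━━━━━━━━━━━━━━━━━━━━━━━━━━━━━┛            
          ┃[0]       0       ┃                
          ┃  0       0Test   ┃                
          ┃  0       0       ┃                
          ┃  0       0       ┃                
          ┃  0       0       ┃                
━━━━━━━━━━┛  0       0       ┃                
 ┃  7      264       0       ┃                
 ┃  8        0       0       ┃                
 ┗━━━━━━━━━━━━━━━━━━━━━━━━━━━┛                
                                              


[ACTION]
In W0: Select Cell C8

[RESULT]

─────────────────────────────────┨            
■■■■■■■■■                        ┃            
■■■■■■■■■                        ┃            
■■■■■■■■■                        ┃            
■■■■■■■■■                        ┃            
■■■■■■■■■                        ┃            
■■■■■■■■■                        ┃            
■■■■■■■■■                        ┃            
■■■■■■■■■                        ┃            
■■■■■■■■■                        ┃            
■■■■■■■■■                        ┃            
━━━━━━━━━━━━━━━━━━━━━━━━━━━━━━━━━┛            
          ┃  0       0       ┃                
          ┃  0       0Test   ┃                
          ┃  0       0       ┃                
          ┃  0       0       ┃                
          ┃  0       0       ┃                
━━━━━━━━━━┛  0       0       ┃                
 ┃  7      264       0       ┃                
 ┃  8        0       0     [0┃                
 ┗━━━━━━━━━━━━━━━━━━━━━━━━━━━┛                
                                              


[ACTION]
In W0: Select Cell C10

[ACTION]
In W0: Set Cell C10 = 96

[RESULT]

─────────────────────────────────┨            
■■■■■■■■■                        ┃            
■■■■■■■■■                        ┃            
■■■■■■■■■                        ┃            
■■■■■■■■■                        ┃            
■■■■■■■■■                        ┃            
■■■■■■■■■                        ┃            
■■■■■■■■■                        ┃            
■■■■■■■■■                        ┃            
■■■■■■■■■                        ┃            
■■■■■■■■■                        ┃            
━━━━━━━━━━━━━━━━━━━━━━━━━━━━━━━━━┛            
          ┃  0       0       ┃                
          ┃  0       0Test   ┃                
          ┃  0       0       ┃                
          ┃  0       0       ┃                
          ┃  0       0       ┃                
━━━━━━━━━━┛  0       0       ┃                
 ┃  7      264       0       ┃                
 ┃  8        0       0       ┃                
 ┗━━━━━━━━━━━━━━━━━━━━━━━━━━━┛                
                                              


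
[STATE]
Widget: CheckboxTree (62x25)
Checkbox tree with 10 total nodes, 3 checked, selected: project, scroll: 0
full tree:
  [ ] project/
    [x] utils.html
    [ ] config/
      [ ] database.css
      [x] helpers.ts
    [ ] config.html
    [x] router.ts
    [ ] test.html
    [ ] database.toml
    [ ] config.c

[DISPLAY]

>[-] project/                                                 
   [x] utils.html                                             
   [-] config/                                                
     [ ] database.css                                         
     [x] helpers.ts                                           
   [ ] config.html                                            
   [x] router.ts                                              
   [ ] test.html                                              
   [ ] database.toml                                          
   [ ] config.c                                               
                                                              
                                                              
                                                              
                                                              
                                                              
                                                              
                                                              
                                                              
                                                              
                                                              
                                                              
                                                              
                                                              
                                                              
                                                              


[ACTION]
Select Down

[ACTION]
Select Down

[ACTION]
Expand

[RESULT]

 [-] project/                                                 
   [x] utils.html                                             
>  [-] config/                                                
     [ ] database.css                                         
     [x] helpers.ts                                           
   [ ] config.html                                            
   [x] router.ts                                              
   [ ] test.html                                              
   [ ] database.toml                                          
   [ ] config.c                                               
                                                              
                                                              
                                                              
                                                              
                                                              
                                                              
                                                              
                                                              
                                                              
                                                              
                                                              
                                                              
                                                              
                                                              
                                                              


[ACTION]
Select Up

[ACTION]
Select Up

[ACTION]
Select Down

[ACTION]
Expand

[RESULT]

 [-] project/                                                 
>  [x] utils.html                                             
   [-] config/                                                
     [ ] database.css                                         
     [x] helpers.ts                                           
   [ ] config.html                                            
   [x] router.ts                                              
   [ ] test.html                                              
   [ ] database.toml                                          
   [ ] config.c                                               
                                                              
                                                              
                                                              
                                                              
                                                              
                                                              
                                                              
                                                              
                                                              
                                                              
                                                              
                                                              
                                                              
                                                              
                                                              


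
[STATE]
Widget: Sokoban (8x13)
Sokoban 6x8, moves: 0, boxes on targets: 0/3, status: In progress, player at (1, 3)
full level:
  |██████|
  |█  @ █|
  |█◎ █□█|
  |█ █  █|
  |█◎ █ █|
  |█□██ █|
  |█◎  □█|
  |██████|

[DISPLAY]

██████  
█  @ █  
█◎ █□█  
█ █  █  
█◎ █ █  
█□██ █  
█◎  □█  
██████  
Moves: 0
        
        
        
        


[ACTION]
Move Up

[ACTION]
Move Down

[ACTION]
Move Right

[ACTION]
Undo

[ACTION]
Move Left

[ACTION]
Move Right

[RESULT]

██████  
█  @ █  
█◎ █□█  
█ █  █  
█◎ █ █  
█□██ █  
█◎  □█  
██████  
Moves: 2
        
        
        
        


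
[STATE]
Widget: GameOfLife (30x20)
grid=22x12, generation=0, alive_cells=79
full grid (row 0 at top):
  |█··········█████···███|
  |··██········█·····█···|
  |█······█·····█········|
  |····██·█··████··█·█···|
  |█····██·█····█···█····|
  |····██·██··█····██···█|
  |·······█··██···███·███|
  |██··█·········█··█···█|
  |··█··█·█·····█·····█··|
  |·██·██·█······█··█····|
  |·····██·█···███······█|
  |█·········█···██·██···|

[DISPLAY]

Gen: 0                        
█··········█████···███        
··██········█·····█···        
█······█·····█········        
····██·█··████··█·█···        
█····██·█····█···█····        
····██·██··█····██···█        
·······█··██···███·███        
██··█·········█··█···█        
··█··█·█·····█·····█··        
·██·██·█······█··█····        
·····██·█···███······█        
█·········█···██·██···        
                              
                              
                              
                              
                              
                              
                              


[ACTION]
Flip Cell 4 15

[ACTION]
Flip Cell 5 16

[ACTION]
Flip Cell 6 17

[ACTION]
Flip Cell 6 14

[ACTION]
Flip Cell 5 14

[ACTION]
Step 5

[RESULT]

Gen: 5                        
··················█···        
·················█·█··        
···█············█··█··        
···██············██···        
··█···█···············        
···█·█·········██·····        
··███··········██·█·█·        
····█··········██····█        
█···██··██····███···█·        
█···██·█·····███······        
·············█··█·██··        
······················        
                              
                              
                              
                              
                              
                              
                              


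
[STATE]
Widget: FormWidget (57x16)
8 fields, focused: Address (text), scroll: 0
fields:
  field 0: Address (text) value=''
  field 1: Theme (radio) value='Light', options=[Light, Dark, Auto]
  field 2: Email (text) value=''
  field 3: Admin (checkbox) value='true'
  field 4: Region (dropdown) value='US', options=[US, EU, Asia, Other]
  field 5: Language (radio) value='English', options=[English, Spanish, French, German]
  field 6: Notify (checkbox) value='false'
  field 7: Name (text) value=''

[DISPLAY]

> Address:    [                                         ]
  Theme:      (●) Light  ( ) Dark  ( ) Auto              
  Email:      [                                         ]
  Admin:      [x]                                        
  Region:     [US                                      ▼]
  Language:   (●) English  ( ) Spanish  ( ) French  ( ) G
  Notify:     [ ]                                        
  Name:       [                                         ]
                                                         
                                                         
                                                         
                                                         
                                                         
                                                         
                                                         
                                                         


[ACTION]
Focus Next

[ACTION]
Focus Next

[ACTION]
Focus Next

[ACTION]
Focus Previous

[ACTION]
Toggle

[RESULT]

  Address:    [                                         ]
  Theme:      (●) Light  ( ) Dark  ( ) Auto              
> Email:      [                                         ]
  Admin:      [x]                                        
  Region:     [US                                      ▼]
  Language:   (●) English  ( ) Spanish  ( ) French  ( ) G
  Notify:     [ ]                                        
  Name:       [                                         ]
                                                         
                                                         
                                                         
                                                         
                                                         
                                                         
                                                         
                                                         


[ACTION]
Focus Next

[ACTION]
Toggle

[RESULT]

  Address:    [                                         ]
  Theme:      (●) Light  ( ) Dark  ( ) Auto              
  Email:      [                                         ]
> Admin:      [ ]                                        
  Region:     [US                                      ▼]
  Language:   (●) English  ( ) Spanish  ( ) French  ( ) G
  Notify:     [ ]                                        
  Name:       [                                         ]
                                                         
                                                         
                                                         
                                                         
                                                         
                                                         
                                                         
                                                         


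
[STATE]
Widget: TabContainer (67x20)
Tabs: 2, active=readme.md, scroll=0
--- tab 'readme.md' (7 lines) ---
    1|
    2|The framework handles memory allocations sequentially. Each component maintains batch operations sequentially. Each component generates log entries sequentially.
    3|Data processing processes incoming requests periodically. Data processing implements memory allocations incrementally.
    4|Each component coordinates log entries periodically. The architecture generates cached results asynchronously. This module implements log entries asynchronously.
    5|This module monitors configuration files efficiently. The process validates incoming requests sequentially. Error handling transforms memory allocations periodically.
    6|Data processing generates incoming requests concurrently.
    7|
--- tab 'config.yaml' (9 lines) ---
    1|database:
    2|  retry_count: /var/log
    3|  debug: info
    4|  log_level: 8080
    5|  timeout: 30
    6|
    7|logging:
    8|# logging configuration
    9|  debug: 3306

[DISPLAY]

[readme.md]│ config.yaml                                           
───────────────────────────────────────────────────────────────────
                                                                   
The framework handles memory allocations sequentially. Each compone
Data processing processes incoming requests periodically. Data proc
Each component coordinates log entries periodically. The architectu
This module monitors configuration files efficiently. The process v
Data processing generates incoming requests concurrently.          
                                                                   
                                                                   
                                                                   
                                                                   
                                                                   
                                                                   
                                                                   
                                                                   
                                                                   
                                                                   
                                                                   
                                                                   


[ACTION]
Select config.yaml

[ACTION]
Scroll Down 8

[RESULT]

 readme.md │[config.yaml]                                          
───────────────────────────────────────────────────────────────────
  debug: 3306                                                      
                                                                   
                                                                   
                                                                   
                                                                   
                                                                   
                                                                   
                                                                   
                                                                   
                                                                   
                                                                   
                                                                   
                                                                   
                                                                   
                                                                   
                                                                   
                                                                   
                                                                   


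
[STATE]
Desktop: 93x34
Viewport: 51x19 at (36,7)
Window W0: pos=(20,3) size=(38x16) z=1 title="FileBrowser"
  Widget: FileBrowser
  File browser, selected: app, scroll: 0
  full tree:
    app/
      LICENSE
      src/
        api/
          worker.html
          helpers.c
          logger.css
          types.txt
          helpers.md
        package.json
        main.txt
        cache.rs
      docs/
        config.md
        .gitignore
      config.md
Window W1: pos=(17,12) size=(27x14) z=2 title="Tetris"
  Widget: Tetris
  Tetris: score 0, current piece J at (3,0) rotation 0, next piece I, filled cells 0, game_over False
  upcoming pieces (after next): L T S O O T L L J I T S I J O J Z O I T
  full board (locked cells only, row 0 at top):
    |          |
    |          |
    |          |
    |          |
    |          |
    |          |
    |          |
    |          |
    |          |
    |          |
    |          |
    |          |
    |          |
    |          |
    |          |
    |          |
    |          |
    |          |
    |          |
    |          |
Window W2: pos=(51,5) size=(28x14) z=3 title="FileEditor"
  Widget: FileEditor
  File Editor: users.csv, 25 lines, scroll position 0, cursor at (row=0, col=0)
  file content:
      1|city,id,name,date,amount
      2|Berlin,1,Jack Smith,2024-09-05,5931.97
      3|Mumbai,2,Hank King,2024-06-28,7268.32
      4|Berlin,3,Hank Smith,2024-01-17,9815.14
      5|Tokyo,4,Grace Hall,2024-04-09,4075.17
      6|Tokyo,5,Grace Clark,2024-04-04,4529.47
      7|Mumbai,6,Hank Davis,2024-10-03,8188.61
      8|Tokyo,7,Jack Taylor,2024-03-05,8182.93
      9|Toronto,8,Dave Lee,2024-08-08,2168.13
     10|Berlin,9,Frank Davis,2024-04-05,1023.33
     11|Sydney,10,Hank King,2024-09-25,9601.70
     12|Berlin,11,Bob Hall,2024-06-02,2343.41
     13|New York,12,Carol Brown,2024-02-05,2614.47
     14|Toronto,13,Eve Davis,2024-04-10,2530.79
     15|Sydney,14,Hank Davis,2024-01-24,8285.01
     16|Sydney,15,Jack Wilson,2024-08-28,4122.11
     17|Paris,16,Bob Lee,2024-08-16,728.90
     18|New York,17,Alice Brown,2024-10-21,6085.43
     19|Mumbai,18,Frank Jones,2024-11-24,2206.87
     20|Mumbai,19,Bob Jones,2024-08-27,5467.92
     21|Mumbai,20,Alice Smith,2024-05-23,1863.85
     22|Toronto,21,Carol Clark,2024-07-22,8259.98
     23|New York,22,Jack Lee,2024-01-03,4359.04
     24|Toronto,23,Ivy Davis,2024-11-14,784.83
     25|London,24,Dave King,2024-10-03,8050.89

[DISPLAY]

               ┠──────────────────────────┨        
               ┃█ity,id,name,date,amount ▲┃        
               ┃Berlin,1,Jack Smith,2024-█┃        
               ┃Mumbai,2,Hank King,2024-0░┃        
               ┃Berlin,3,Hank Smith,2024-░┃        
━━━━━━━┓       ┃Tokyo,4,Grace Hall,2024-0░┃        
       ┃       ┃Tokyo,5,Grace Clark,2024-░┃        
───────┨       ┃Mumbai,6,Hank Davis,2024-░┃        
       ┃       ┃Tokyo,7,Jack Taylor,2024-░┃        
       ┃       ┃Toronto,8,Dave Lee,2024-0░┃        
       ┃       ┃Berlin,9,Frank Davis,2024▼┃        
       ┃━━━━━━━┗━━━━━━━━━━━━━━━━━━━━━━━━━━┛        
       ┃                                           
       ┃                                           
       ┃                                           
       ┃                                           
       ┃                                           
       ┃                                           
━━━━━━━┛                                           


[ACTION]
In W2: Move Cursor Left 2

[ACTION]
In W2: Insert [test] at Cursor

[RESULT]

               ┠──────────────────────────┨        
               ┃test█ity,id,name,date,amo▲┃        
               ┃Berlin,1,Jack Smith,2024-█┃        
               ┃Mumbai,2,Hank King,2024-0░┃        
               ┃Berlin,3,Hank Smith,2024-░┃        
━━━━━━━┓       ┃Tokyo,4,Grace Hall,2024-0░┃        
       ┃       ┃Tokyo,5,Grace Clark,2024-░┃        
───────┨       ┃Mumbai,6,Hank Davis,2024-░┃        
       ┃       ┃Tokyo,7,Jack Taylor,2024-░┃        
       ┃       ┃Toronto,8,Dave Lee,2024-0░┃        
       ┃       ┃Berlin,9,Frank Davis,2024▼┃        
       ┃━━━━━━━┗━━━━━━━━━━━━━━━━━━━━━━━━━━┛        
       ┃                                           
       ┃                                           
       ┃                                           
       ┃                                           
       ┃                                           
       ┃                                           
━━━━━━━┛                                           


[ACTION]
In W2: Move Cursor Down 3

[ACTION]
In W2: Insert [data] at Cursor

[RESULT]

               ┠──────────────────────────┨        
               ┃testcity,id,name,date,amo▲┃        
               ┃Berlin,1,Jack Smith,2024-█┃        
               ┃Mumbai,2,Hank King,2024-0░┃        
               ┃Berldata█n,3,Hank Smith,2░┃        
━━━━━━━┓       ┃Tokyo,4,Grace Hall,2024-0░┃        
       ┃       ┃Tokyo,5,Grace Clark,2024-░┃        
───────┨       ┃Mumbai,6,Hank Davis,2024-░┃        
       ┃       ┃Tokyo,7,Jack Taylor,2024-░┃        
       ┃       ┃Toronto,8,Dave Lee,2024-0░┃        
       ┃       ┃Berlin,9,Frank Davis,2024▼┃        
       ┃━━━━━━━┗━━━━━━━━━━━━━━━━━━━━━━━━━━┛        
       ┃                                           
       ┃                                           
       ┃                                           
       ┃                                           
       ┃                                           
       ┃                                           
━━━━━━━┛                                           


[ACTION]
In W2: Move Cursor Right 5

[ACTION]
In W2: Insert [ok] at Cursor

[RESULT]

               ┠──────────────────────────┨        
               ┃testcity,id,name,date,amo▲┃        
               ┃Berlin,1,Jack Smith,2024-█┃        
               ┃Mumbai,2,Hank King,2024-0░┃        
               ┃Berldatain,3,ok█ank Smith░┃        
━━━━━━━┓       ┃Tokyo,4,Grace Hall,2024-0░┃        
       ┃       ┃Tokyo,5,Grace Clark,2024-░┃        
───────┨       ┃Mumbai,6,Hank Davis,2024-░┃        
       ┃       ┃Tokyo,7,Jack Taylor,2024-░┃        
       ┃       ┃Toronto,8,Dave Lee,2024-0░┃        
       ┃       ┃Berlin,9,Frank Davis,2024▼┃        
       ┃━━━━━━━┗━━━━━━━━━━━━━━━━━━━━━━━━━━┛        
       ┃                                           
       ┃                                           
       ┃                                           
       ┃                                           
       ┃                                           
       ┃                                           
━━━━━━━┛                                           


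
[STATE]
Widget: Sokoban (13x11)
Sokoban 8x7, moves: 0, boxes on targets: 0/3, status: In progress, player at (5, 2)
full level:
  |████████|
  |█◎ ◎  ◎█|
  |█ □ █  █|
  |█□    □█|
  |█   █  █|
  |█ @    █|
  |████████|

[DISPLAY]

████████     
█◎ ◎  ◎█     
█ □ █  █     
█□    □█     
█   █  █     
█ @    █     
████████     
Moves: 0  0/3
             
             
             


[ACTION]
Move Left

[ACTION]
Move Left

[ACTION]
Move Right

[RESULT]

████████     
█◎ ◎  ◎█     
█ □ █  █     
█□    □█     
█   █  █     
█ @    █     
████████     
Moves: 2  0/3
             
             
             


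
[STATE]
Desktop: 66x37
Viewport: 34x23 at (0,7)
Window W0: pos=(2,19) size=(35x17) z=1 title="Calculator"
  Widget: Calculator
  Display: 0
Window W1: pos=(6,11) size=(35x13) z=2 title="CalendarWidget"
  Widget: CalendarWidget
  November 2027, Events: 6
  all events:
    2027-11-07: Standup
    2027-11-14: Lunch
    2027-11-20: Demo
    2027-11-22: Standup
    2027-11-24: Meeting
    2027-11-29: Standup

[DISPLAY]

                                  
                                  
                                  
                                  
      ┏━━━━━━━━━━━━━━━━━━━━━━━━━━━
      ┃ CalendarWidget            
      ┠───────────────────────────
      ┃          November 2027    
      ┃Mo Tu We Th Fr Sa Su       
      ┃ 1  2  3  4  5  6  7*      
      ┃ 8  9 10 11 12 13 14*      
      ┃15 16 17 18 19 20* 21      
  ┏━━━┃22* 23 24* 25 26 27 28     
  ┃ Ca┃29* 30                     
  ┠───┃                           
  ┃   ┃                           
  ┃┌──┗━━━━━━━━━━━━━━━━━━━━━━━━━━━
  ┃│ 7 │ 8 │ 9 │ ÷ │              
  ┃├───┼───┼───┼───┤              
  ┃│ 4 │ 5 │ 6 │ × │              
  ┃├───┼───┼───┼───┤              
  ┃│ 1 │ 2 │ 3 │ - │              
  ┃├───┼───┼───┼───┤              


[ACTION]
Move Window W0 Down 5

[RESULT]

                                  
                                  
                                  
                                  
      ┏━━━━━━━━━━━━━━━━━━━━━━━━━━━
      ┃ CalendarWidget            
      ┠───────────────────────────
      ┃          November 2027    
      ┃Mo Tu We Th Fr Sa Su       
      ┃ 1  2  3  4  5  6  7*      
      ┃ 8  9 10 11 12 13 14*      
      ┃15 16 17 18 19 20* 21      
      ┃22* 23 24* 25 26 27 28     
  ┏━━━┃29* 30                     
  ┃ Ca┃                           
  ┠───┃                           
  ┃   ┗━━━━━━━━━━━━━━━━━━━━━━━━━━━
  ┃┌───┬───┬───┬───┐              
  ┃│ 7 │ 8 │ 9 │ ÷ │              
  ┃├───┼───┼───┼───┤              
  ┃│ 4 │ 5 │ 6 │ × │              
  ┃├───┼───┼───┼───┤              
  ┃│ 1 │ 2 │ 3 │ - │              


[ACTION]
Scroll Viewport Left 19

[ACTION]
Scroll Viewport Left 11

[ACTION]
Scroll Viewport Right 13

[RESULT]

                                  
                                  
                                  
                                  
━━━━━━━━━━━━━━━━━━━━━━━━━━━┓      
darWidget                  ┃      
───────────────────────────┨      
    November 2027          ┃      
We Th Fr Sa Su             ┃      
 3  4  5  6  7*            ┃      
10 11 12 13 14*            ┃      
17 18 19 20* 21            ┃      
 24* 25 26 27 28           ┃      
                           ┃      
                           ┃      
                           ┃      
━━━━━━━━━━━━━━━━━━━━━━━━━━━┛      
──┬───┐                ┃          
9 │ ÷ │                ┃          
──┼───┤                ┃          
6 │ × │                ┃          
──┼───┤                ┃          
3 │ - │                ┃          


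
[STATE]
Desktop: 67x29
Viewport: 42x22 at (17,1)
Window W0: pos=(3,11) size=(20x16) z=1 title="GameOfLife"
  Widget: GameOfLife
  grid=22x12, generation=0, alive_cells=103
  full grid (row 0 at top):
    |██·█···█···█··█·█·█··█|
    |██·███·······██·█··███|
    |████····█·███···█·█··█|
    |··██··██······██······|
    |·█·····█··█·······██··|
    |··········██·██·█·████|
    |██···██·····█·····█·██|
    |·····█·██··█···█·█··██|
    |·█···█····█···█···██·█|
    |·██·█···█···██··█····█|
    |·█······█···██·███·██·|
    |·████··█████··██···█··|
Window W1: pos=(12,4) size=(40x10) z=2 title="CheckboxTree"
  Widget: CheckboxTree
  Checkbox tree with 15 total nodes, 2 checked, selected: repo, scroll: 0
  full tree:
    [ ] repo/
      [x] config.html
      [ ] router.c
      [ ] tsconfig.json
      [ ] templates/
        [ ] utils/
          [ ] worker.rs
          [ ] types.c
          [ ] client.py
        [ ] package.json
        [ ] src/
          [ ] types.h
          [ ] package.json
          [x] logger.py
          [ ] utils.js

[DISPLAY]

                                          
                                          
                                          
━━━━━━━━━━━━━━━━━━━━━━━━━━━━━━━━━━┓       
ckboxTree                         ┃       
──────────────────────────────────┨       
 repo/                            ┃       
x] config.html                    ┃       
 ] router.c                       ┃       
 ] tsconfig.json                  ┃       
-] templates/                     ┃       
 [ ] utils/                       ┃       
━━━━━━━━━━━━━━━━━━━━━━━━━━━━━━━━━━┛       
     ┃                                    
·█·█·┃                                    
·█··█┃                                    
·█·█·┃                                    
█····┃                                    
···██┃                                    
·█·██┃                                    
···█·┃                                    
█·█··┃                                    


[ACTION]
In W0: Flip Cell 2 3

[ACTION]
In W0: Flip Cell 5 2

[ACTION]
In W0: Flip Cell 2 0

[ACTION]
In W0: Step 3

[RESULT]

                                          
                                          
                                          
━━━━━━━━━━━━━━━━━━━━━━━━━━━━━━━━━━┓       
ckboxTree                         ┃       
──────────────────────────────────┨       
 repo/                            ┃       
x] config.html                    ┃       
 ] router.c                       ┃       
 ] tsconfig.json                  ┃       
-] templates/                     ┃       
 [ ] utils/                       ┃       
━━━━━━━━━━━━━━━━━━━━━━━━━━━━━━━━━━┛       
     ┃                                    
██·█·┃                                    
·█·█·┃                                    
█···█┃                                    
█··██┃                                    
·██·█┃                                    
···█·┃                                    
··██·┃                                    
··███┃                                    


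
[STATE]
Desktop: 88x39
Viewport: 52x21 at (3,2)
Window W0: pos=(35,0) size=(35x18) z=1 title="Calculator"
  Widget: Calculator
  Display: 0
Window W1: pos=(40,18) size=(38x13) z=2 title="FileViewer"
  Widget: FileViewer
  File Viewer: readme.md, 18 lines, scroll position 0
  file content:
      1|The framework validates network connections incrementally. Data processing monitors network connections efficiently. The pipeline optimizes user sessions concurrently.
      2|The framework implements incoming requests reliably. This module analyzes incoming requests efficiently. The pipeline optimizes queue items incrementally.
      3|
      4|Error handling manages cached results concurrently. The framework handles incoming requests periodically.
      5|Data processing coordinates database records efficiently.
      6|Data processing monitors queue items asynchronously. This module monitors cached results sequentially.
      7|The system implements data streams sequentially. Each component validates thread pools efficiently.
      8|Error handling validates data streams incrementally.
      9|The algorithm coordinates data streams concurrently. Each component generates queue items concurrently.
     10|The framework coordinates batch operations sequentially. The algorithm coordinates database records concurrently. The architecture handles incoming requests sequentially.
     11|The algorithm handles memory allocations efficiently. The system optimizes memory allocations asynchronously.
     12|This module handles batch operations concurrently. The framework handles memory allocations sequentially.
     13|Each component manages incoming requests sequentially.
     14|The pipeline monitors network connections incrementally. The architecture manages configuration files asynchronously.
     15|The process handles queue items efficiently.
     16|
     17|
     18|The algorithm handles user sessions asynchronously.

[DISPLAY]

                                ┠───────────────────
                                ┃                   
                                ┃┌───┬───┬───┬───┐  
                                ┃│ 7 │ 8 │ 9 │ ÷ │  
                                ┃├───┼───┼───┼───┤  
                                ┃│ 4 │ 5 │ 6 │ × │  
                                ┃├───┼───┼───┼───┤  
                                ┃│ 1 │ 2 │ 3 │ - │  
                                ┃├───┼───┼───┼───┤  
                                ┃│ 0 │ . │ = │ + │  
                                ┃├───┼───┼───┼───┤  
                                ┃│ C │ MC│ MR│ M+│  
                                ┃└───┴───┴───┴───┘  
                                ┃                   
                                ┃                   
                                ┗━━━━━━━━━━━━━━━━━━━
                                     ┏━━━━━━━━━━━━━━
                                     ┃ FileViewer   
                                     ┠──────────────
                                     ┃The framework 
                                     ┃The framework 


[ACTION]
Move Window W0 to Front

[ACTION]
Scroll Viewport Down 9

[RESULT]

                                ┃│ 0 │ . │ = │ + │  
                                ┃├───┼───┼───┼───┤  
                                ┃│ C │ MC│ MR│ M+│  
                                ┃└───┴───┴───┴───┘  
                                ┃                   
                                ┃                   
                                ┗━━━━━━━━━━━━━━━━━━━
                                     ┏━━━━━━━━━━━━━━
                                     ┃ FileViewer   
                                     ┠──────────────
                                     ┃The framework 
                                     ┃The framework 
                                     ┃              
                                     ┃Error handling
                                     ┃Data processin
                                     ┃Data processin
                                     ┃The system imp
                                     ┃Error handling
                                     ┃The algorithm 
                                     ┗━━━━━━━━━━━━━━
                                                    


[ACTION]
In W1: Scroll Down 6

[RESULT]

                                ┃│ 0 │ . │ = │ + │  
                                ┃├───┼───┼───┼───┤  
                                ┃│ C │ MC│ MR│ M+│  
                                ┃└───┴───┴───┴───┘  
                                ┃                   
                                ┃                   
                                ┗━━━━━━━━━━━━━━━━━━━
                                     ┏━━━━━━━━━━━━━━
                                     ┃ FileViewer   
                                     ┠──────────────
                                     ┃The system imp
                                     ┃Error handling
                                     ┃The algorithm 
                                     ┃The framework 
                                     ┃The algorithm 
                                     ┃This module ha
                                     ┃Each component
                                     ┃The pipeline m
                                     ┃The process ha
                                     ┗━━━━━━━━━━━━━━
                                                    


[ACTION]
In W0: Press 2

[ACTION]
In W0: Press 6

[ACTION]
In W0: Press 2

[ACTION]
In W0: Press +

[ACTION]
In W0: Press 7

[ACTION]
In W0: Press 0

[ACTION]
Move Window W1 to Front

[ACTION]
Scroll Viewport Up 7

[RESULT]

                                ┃┌───┬───┬───┬───┐  
                                ┃│ 7 │ 8 │ 9 │ ÷ │  
                                ┃├───┼───┼───┼───┤  
                                ┃│ 4 │ 5 │ 6 │ × │  
                                ┃├───┼───┼───┼───┤  
                                ┃│ 1 │ 2 │ 3 │ - │  
                                ┃├───┼───┼───┼───┤  
                                ┃│ 0 │ . │ = │ + │  
                                ┃├───┼───┼───┼───┤  
                                ┃│ C │ MC│ MR│ M+│  
                                ┃└───┴───┴───┴───┘  
                                ┃                   
                                ┃                   
                                ┗━━━━━━━━━━━━━━━━━━━
                                     ┏━━━━━━━━━━━━━━
                                     ┃ FileViewer   
                                     ┠──────────────
                                     ┃The system imp
                                     ┃Error handling
                                     ┃The algorithm 
                                     ┃The framework 
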